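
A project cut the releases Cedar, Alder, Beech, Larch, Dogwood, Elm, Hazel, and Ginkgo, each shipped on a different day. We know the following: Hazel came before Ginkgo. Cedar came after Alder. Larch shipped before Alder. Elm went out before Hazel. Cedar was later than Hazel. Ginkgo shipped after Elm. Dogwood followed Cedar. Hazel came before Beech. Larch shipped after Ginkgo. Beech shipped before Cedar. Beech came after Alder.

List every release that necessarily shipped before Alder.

Directly stated before Alder: Larch.
Elm reaches Alder via Elm → Ginkgo → Larch → Alder.
Ginkgo reaches Alder via Ginkgo → Larch → Alder.
Hazel reaches Alder via Hazel → Ginkgo → Larch → Alder.

Elm, Ginkgo, Hazel, Larch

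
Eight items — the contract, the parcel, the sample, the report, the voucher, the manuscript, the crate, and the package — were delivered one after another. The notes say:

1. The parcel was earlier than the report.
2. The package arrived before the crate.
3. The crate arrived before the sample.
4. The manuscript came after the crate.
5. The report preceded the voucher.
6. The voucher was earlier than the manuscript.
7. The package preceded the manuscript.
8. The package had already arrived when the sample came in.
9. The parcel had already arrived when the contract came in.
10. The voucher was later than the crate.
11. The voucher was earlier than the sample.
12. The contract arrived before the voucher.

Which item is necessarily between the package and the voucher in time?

Tracing the constraints gives the package → the crate → the voucher, so the crate sits after the package and before the voucher.
No other item is forced both after the package and before the voucher.

the crate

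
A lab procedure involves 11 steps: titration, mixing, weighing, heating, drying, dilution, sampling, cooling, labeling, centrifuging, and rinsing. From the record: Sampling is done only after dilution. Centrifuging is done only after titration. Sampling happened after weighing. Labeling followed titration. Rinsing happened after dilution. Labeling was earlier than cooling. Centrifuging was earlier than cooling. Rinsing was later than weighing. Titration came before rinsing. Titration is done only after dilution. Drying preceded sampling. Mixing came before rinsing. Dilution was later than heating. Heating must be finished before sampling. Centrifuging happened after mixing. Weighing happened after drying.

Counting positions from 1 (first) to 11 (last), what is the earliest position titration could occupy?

3

Dilution and heating must both come before titration — 2 forced predecessors.
Nothing else is forced ahead of titration, so its earliest slot is position 2 + 1 = 3.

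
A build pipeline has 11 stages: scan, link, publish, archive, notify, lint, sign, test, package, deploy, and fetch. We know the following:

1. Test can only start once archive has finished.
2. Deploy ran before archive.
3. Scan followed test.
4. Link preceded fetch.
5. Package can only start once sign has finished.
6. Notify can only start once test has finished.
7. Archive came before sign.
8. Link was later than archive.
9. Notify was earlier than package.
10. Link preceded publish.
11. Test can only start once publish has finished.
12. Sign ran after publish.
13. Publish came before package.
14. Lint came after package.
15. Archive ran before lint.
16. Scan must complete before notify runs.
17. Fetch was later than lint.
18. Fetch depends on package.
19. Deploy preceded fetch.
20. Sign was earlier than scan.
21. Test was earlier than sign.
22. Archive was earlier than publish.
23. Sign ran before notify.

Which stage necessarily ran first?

Deploy has a chain of constraints placing it before every other stage, so deploy must be first.

deploy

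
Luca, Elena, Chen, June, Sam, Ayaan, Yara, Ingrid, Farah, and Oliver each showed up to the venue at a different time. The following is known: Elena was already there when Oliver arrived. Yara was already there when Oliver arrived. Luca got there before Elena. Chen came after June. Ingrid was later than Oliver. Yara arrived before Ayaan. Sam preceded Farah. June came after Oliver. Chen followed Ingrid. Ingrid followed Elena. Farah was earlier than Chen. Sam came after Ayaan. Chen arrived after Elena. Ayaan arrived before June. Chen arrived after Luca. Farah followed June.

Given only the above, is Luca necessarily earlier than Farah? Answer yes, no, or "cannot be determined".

yes

Chain the constraints: Luca → Elena → Oliver → June → Farah. Each link is directly stated, so Luca comes before Farah.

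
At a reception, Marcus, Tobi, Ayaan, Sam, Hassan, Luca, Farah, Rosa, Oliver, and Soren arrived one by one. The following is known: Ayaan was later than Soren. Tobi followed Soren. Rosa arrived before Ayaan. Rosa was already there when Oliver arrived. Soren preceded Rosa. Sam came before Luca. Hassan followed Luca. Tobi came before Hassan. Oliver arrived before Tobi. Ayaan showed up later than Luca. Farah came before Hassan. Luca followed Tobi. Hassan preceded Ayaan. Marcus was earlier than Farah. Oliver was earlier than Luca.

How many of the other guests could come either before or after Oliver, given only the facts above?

3

Forced before Oliver: Rosa and Soren; forced after Oliver: Ayaan, Hassan, Luca, and Tobi.
That leaves Farah, Marcus, and Sam with no forced order relative to Oliver — 3.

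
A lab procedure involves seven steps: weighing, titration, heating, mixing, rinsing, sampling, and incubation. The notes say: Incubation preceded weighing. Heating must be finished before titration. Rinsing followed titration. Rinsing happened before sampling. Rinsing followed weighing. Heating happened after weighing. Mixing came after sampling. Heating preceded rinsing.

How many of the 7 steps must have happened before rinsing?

4

Directly stated before rinsing: heating, titration, and weighing.
Incubation reaches rinsing via incubation → weighing → rinsing.
That's heating, incubation, titration, and weighing — 4 in all.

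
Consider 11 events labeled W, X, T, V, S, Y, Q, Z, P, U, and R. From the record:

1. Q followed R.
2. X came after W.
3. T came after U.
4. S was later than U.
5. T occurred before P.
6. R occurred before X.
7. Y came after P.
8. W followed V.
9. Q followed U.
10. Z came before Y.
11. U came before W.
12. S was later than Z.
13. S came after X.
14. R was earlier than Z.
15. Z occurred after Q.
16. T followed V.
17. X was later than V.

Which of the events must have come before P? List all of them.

T, U, V

Directly stated before P: T.
U reaches P via U → T → P.
V reaches P via V → T → P.
No chain forces W (or any of the others) ahead of P.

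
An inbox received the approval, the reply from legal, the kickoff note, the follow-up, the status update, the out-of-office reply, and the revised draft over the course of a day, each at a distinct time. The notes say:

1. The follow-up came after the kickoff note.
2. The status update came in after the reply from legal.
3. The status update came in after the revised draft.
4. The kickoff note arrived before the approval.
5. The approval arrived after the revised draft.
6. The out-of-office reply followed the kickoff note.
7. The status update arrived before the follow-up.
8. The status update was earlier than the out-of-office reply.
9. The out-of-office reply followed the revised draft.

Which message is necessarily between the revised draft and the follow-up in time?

Tracing the constraints gives the revised draft → the status update → the follow-up, so the status update sits after the revised draft and before the follow-up.
No other message is forced both after the revised draft and before the follow-up.

the status update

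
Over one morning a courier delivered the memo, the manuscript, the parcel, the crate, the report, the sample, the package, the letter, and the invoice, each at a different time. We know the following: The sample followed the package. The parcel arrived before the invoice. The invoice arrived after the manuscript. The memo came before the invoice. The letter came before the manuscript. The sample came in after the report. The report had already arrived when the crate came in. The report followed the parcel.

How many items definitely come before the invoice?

Directly stated before the invoice: the manuscript, the memo, and the parcel.
The letter reaches the invoice via the letter → the manuscript → the invoice.
No chain forces the report (or any of the others) ahead of the invoice.
That's the letter, the manuscript, the memo, and the parcel — 4 in all.

4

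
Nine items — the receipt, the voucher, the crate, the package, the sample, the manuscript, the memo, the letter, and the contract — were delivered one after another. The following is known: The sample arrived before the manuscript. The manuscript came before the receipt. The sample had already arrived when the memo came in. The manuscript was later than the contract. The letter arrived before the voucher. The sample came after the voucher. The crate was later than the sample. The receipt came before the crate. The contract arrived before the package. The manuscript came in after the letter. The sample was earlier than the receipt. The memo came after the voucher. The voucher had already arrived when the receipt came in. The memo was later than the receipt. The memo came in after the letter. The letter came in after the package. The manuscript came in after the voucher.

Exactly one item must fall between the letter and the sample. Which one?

the voucher

Tracing the constraints gives the letter → the voucher → the sample, so the voucher sits after the letter and before the sample.
No other item is forced both after the letter and before the sample.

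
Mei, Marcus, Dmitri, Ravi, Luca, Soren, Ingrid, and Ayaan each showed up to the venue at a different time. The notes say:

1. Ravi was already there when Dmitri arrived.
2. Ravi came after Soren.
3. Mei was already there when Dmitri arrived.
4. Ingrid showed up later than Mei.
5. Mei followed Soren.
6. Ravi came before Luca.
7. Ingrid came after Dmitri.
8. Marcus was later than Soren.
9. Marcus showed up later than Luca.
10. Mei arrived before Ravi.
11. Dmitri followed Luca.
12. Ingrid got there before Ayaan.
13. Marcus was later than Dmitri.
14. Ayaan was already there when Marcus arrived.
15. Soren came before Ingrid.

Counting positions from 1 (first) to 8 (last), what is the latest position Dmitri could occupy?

Dmitri must come before Ayaan, Ingrid, and Marcus — 3 guests forced after them.
Everything else can be placed before Dmitri in some valid order, so Dmitri can sit as late as position 8 − 3 = 5.

5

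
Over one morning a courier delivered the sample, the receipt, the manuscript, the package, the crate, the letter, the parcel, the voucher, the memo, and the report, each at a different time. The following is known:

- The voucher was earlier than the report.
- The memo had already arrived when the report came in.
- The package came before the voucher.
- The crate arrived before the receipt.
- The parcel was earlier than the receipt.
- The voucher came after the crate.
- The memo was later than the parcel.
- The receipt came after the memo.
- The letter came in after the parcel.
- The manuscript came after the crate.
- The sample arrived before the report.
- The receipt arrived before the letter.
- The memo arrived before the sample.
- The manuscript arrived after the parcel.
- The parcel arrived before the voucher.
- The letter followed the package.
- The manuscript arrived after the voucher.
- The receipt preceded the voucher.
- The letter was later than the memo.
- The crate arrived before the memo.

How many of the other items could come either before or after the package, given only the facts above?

5

Forced after the package: the letter, the manuscript, the report, and the voucher.
That leaves the crate, the memo, the parcel, the receipt, and the sample with no forced order relative to the package — 5.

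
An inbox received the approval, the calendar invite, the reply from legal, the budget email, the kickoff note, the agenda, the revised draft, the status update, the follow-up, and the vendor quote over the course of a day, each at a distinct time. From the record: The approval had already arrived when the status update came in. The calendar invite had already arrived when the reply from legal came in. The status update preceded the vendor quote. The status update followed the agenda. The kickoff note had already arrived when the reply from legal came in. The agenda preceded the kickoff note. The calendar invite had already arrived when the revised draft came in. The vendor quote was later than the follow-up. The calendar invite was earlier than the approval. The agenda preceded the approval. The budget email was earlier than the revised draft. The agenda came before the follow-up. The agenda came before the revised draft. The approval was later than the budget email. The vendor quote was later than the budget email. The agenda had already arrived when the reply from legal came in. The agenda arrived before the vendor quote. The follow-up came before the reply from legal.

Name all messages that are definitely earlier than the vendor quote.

Directly stated before the vendor quote: the agenda, the budget email, the follow-up, and the status update.
The approval reaches the vendor quote via the approval → the status update → the vendor quote.
The calendar invite reaches the vendor quote via the calendar invite → the approval → the status update → the vendor quote.
No chain forces the reply from legal (or any of the others) ahead of the vendor quote.

the agenda, the approval, the budget email, the calendar invite, the follow-up, the status update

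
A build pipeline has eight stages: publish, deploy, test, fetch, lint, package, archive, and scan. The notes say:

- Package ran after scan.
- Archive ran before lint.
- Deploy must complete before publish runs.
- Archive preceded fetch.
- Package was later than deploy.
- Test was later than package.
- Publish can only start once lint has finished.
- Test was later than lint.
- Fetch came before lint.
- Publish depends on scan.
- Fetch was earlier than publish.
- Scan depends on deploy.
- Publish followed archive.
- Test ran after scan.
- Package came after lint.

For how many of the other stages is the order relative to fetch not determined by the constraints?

2

Forced before fetch: archive; forced after fetch: lint, package, publish, and test.
That leaves deploy and scan with no forced order relative to fetch — 2.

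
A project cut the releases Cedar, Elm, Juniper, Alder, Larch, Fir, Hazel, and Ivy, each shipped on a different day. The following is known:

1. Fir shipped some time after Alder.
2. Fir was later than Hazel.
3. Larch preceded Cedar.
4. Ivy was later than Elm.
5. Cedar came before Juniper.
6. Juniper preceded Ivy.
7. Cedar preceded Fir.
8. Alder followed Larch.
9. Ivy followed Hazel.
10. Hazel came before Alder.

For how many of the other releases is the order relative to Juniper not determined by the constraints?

Forced before Juniper: Cedar and Larch; forced after Juniper: Ivy.
That leaves Alder, Elm, Fir, and Hazel with no forced order relative to Juniper — 4.

4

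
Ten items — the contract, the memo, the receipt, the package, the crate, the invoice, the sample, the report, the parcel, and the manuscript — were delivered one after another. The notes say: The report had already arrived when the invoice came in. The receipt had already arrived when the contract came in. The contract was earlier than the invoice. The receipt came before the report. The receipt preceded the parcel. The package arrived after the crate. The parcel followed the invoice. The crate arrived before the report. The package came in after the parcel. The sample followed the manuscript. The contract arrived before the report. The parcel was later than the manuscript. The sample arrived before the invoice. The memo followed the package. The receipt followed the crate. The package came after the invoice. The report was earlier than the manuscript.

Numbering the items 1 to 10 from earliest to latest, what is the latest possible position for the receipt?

The receipt must come before the contract, the invoice, the manuscript, the memo, the package, the parcel, the report, and the sample — 8 items forced after it.
Everything else can be placed before the receipt in some valid order, so the receipt can sit as late as position 10 − 8 = 2.

2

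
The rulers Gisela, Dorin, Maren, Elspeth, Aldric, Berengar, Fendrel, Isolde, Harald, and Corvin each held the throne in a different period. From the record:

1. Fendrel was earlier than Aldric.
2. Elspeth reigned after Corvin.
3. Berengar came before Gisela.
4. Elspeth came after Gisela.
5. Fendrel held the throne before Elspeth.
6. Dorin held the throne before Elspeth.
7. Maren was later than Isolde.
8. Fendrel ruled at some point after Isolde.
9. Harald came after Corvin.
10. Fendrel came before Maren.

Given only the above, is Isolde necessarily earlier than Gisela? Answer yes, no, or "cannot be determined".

cannot be determined

No chain of stated constraints runs from Isolde to Gisela, and none runs from Gisela to Isolde either.
So the relative order of Isolde and Gisela is not fixed by the given facts.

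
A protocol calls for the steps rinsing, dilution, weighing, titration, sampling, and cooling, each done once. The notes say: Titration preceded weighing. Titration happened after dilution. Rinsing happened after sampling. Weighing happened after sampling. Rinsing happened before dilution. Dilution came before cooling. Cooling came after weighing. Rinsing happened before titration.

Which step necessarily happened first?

Sampling has a chain of constraints placing it before every other step, so sampling must be first.

sampling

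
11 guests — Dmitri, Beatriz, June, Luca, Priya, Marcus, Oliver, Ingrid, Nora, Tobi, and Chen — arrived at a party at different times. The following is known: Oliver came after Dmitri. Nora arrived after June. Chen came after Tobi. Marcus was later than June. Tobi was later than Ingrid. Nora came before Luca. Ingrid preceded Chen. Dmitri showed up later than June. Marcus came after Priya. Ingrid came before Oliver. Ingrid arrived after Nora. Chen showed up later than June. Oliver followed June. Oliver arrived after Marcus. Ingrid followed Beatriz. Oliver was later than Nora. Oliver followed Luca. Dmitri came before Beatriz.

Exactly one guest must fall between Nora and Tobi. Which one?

Tracing the constraints gives Nora → Ingrid → Tobi, so Ingrid sits after Nora and before Tobi.
No other guest is forced both after Nora and before Tobi.

Ingrid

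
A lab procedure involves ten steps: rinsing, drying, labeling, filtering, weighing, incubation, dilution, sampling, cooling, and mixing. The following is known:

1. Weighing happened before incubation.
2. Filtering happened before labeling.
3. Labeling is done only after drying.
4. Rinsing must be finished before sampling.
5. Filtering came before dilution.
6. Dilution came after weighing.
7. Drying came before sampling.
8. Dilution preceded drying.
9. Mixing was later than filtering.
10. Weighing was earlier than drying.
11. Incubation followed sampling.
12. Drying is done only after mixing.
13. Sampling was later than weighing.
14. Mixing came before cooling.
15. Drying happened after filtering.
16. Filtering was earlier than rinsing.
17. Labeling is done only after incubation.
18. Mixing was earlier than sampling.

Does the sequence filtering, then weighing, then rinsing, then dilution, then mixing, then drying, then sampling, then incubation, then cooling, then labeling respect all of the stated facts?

Check each stated constraint against the proposed order — e.g. weighing is ahead of incubation; filtering is ahead of labeling. Every pair is in the required order; nothing is violated.

yes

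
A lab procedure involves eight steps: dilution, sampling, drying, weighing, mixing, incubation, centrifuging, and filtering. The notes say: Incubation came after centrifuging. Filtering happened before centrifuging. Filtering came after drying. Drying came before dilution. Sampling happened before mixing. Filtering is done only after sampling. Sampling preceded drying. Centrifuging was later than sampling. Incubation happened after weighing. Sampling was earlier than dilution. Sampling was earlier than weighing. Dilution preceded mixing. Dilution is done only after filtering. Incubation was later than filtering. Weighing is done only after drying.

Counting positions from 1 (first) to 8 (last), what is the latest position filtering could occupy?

4

Filtering must come before centrifuging, dilution, incubation, and mixing — 4 steps forced after it.
Everything else can be placed before filtering in some valid order, so filtering can sit as late as position 8 − 4 = 4.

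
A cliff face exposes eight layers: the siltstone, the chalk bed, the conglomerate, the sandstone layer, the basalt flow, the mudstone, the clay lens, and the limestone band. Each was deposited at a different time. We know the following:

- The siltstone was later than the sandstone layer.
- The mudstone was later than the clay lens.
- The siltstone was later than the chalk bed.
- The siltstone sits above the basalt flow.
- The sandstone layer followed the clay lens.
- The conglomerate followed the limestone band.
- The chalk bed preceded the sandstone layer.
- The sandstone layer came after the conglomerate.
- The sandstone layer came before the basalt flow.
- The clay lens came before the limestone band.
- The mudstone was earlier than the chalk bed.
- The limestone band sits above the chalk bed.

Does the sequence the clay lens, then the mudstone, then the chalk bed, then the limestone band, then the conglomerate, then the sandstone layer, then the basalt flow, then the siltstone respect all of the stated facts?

yes

Check each stated constraint against the proposed order — e.g. the chalk bed is ahead of the siltstone; the clay lens is ahead of the sandstone layer. Every pair is in the required order; nothing is violated.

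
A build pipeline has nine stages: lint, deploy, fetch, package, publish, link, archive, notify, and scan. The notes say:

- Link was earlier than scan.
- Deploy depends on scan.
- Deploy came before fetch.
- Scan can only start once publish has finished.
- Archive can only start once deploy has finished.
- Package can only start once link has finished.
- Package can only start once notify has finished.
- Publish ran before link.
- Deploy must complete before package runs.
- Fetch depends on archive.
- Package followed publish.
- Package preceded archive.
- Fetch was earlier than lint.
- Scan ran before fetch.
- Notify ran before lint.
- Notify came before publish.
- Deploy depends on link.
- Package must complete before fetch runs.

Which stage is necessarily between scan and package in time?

deploy

Tracing the constraints gives scan → deploy → package, so deploy sits after scan and before package.
No other stage is forced both after scan and before package.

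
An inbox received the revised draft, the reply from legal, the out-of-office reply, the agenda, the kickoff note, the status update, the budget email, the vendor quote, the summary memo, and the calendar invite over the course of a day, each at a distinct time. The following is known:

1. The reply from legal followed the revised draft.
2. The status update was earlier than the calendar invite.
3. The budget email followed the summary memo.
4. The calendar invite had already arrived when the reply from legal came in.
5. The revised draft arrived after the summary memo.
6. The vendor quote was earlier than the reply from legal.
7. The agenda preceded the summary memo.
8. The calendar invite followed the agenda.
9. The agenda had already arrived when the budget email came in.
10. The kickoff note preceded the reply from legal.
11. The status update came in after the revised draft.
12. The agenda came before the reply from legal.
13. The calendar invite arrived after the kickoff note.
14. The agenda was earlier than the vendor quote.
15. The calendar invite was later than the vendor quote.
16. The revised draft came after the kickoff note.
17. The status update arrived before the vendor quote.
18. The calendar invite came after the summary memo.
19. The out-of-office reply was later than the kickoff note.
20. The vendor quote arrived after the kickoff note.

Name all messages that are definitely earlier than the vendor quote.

Directly stated before the vendor quote: the agenda, the kickoff note, and the status update.
The revised draft reaches the vendor quote via the revised draft → the status update → the vendor quote.
The summary memo reaches the vendor quote via the summary memo → the revised draft → the status update → the vendor quote.
No chain forces the calendar invite (or any of the others) ahead of the vendor quote.

the agenda, the kickoff note, the revised draft, the status update, the summary memo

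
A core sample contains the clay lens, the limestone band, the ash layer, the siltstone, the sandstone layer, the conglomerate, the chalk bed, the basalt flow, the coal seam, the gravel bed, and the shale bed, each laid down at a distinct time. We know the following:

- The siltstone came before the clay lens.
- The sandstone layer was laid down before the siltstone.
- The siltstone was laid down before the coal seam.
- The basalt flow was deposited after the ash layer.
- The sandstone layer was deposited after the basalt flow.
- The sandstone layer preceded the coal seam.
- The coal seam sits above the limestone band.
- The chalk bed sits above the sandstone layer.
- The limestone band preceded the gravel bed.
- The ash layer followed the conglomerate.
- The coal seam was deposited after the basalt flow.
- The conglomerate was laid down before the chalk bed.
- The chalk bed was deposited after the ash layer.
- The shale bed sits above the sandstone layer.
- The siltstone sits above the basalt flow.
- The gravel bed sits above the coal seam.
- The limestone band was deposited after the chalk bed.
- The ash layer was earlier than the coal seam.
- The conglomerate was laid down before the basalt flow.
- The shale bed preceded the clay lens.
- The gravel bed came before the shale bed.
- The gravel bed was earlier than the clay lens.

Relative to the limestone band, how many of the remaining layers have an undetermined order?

Forced before the limestone band: the ash layer, the basalt flow, the chalk bed, the conglomerate, and the sandstone layer; forced after the limestone band: the clay lens, the coal seam, the gravel bed, and the shale bed.
That leaves the siltstone with no forced order relative to the limestone band — 1.

1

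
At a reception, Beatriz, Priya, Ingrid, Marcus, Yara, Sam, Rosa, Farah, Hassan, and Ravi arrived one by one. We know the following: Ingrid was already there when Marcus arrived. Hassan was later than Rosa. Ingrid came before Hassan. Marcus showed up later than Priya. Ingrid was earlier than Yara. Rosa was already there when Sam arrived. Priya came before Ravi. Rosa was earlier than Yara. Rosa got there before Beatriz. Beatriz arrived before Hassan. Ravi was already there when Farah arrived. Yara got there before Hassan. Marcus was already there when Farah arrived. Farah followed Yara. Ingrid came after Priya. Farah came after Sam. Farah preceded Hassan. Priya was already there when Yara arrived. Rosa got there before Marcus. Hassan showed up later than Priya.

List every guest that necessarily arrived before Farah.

Directly stated before Farah: Marcus, Ravi, Sam, and Yara.
Ingrid reaches Farah via Ingrid → Yara → Farah.
Priya reaches Farah via Priya → Yara → Farah.
Rosa reaches Farah via Rosa → Sam → Farah.

Ingrid, Marcus, Priya, Ravi, Rosa, Sam, Yara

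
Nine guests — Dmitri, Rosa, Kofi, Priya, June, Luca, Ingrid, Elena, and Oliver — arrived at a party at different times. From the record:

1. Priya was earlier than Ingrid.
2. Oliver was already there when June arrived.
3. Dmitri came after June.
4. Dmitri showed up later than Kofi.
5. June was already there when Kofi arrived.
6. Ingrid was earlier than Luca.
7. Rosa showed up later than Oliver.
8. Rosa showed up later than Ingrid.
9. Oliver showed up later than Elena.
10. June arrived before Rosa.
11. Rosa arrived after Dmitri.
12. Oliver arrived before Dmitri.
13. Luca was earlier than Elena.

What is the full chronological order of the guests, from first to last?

The constraints fix every adjacent pair, so only one ordering works:
Priya → Ingrid → Luca → Elena → Oliver → June → Kofi → Dmitri → Rosa.

Priya, Ingrid, Luca, Elena, Oliver, June, Kofi, Dmitri, Rosa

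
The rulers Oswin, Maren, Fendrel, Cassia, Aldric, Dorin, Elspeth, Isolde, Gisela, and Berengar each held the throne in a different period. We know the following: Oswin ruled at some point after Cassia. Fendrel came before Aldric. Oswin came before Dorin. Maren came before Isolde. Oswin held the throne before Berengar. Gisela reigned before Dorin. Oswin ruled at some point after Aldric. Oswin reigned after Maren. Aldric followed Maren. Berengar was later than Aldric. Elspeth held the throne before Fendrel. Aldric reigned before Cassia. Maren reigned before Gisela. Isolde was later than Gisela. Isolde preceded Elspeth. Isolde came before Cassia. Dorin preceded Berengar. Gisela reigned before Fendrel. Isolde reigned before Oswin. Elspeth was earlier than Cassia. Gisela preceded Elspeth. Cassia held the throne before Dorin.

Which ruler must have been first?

Maren

Maren has a chain of constraints placing them before every other ruler, so Maren must be first.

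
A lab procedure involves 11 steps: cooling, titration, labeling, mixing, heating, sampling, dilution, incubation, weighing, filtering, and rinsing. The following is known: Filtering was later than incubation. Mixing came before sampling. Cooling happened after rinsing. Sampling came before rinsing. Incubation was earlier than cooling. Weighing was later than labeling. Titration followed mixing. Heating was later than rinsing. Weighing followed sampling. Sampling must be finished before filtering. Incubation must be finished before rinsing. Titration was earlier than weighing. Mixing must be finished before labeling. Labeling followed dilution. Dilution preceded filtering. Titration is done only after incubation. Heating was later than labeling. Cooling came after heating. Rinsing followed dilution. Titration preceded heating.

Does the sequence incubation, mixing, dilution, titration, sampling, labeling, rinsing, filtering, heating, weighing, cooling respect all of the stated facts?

yes

Check each stated constraint against the proposed order — e.g. incubation is ahead of filtering; incubation is ahead of cooling. Every pair is in the required order; nothing is violated.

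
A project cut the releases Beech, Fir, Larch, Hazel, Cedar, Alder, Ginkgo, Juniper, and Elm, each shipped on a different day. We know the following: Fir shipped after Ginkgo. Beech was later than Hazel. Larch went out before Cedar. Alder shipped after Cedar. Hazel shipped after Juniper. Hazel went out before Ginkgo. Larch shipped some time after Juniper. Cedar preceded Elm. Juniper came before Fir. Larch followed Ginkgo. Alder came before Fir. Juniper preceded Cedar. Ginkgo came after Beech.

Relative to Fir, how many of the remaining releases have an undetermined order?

1

Forced before Fir: Alder, Beech, Cedar, Ginkgo, Hazel, Juniper, and Larch.
That leaves Elm with no forced order relative to Fir — 1.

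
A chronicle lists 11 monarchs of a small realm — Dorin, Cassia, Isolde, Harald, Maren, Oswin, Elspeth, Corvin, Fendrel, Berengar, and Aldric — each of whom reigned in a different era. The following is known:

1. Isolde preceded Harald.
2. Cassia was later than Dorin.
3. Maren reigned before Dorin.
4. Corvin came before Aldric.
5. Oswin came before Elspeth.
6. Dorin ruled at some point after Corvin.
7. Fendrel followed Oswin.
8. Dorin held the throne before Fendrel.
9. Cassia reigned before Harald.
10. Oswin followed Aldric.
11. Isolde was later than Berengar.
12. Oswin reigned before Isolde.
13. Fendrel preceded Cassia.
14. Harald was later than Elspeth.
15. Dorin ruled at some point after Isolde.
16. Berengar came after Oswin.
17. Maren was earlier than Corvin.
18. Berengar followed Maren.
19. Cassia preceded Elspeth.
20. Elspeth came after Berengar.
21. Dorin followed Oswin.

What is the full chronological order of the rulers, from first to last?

Maren, Corvin, Aldric, Oswin, Berengar, Isolde, Dorin, Fendrel, Cassia, Elspeth, Harald

The constraints fix every adjacent pair, so only one ordering works:
Maren → Corvin → Aldric → Oswin → Berengar → Isolde → Dorin → Fendrel → Cassia → Elspeth → Harald.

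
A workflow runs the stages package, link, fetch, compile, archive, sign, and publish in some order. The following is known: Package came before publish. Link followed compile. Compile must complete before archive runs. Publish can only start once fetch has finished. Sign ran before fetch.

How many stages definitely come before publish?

3

Directly stated before publish: fetch and package.
Sign reaches publish via sign → fetch → publish.
No chain forces compile (or any of the others) ahead of publish.
That's fetch, package, and sign — 3 in all.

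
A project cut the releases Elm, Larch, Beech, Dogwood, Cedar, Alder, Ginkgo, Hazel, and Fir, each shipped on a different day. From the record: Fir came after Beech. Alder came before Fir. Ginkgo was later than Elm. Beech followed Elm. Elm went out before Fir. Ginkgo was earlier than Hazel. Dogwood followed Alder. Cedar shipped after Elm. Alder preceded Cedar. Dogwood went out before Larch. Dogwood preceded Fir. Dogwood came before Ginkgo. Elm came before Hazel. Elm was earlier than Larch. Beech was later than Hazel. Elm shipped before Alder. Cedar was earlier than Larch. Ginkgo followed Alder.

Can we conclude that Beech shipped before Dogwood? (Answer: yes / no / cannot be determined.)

Tracing the constraints gives Dogwood → Ginkgo → Hazel → Beech, so Dogwood must come before Beech.
That means Beech cannot be before Dogwood.

no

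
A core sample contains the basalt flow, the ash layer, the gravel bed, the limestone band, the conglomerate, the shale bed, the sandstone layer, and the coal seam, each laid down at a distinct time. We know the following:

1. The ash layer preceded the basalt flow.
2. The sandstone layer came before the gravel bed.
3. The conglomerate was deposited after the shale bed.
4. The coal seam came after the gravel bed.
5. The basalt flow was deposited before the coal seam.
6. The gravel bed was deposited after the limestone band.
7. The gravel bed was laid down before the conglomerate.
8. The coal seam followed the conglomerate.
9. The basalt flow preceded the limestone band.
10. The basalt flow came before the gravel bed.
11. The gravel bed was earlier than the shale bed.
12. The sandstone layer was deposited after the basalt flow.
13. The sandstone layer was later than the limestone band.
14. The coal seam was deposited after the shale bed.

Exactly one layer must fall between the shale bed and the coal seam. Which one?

the conglomerate

Tracing the constraints gives the shale bed → the conglomerate → the coal seam, so the conglomerate sits after the shale bed and before the coal seam.
No other layer is forced both after the shale bed and before the coal seam.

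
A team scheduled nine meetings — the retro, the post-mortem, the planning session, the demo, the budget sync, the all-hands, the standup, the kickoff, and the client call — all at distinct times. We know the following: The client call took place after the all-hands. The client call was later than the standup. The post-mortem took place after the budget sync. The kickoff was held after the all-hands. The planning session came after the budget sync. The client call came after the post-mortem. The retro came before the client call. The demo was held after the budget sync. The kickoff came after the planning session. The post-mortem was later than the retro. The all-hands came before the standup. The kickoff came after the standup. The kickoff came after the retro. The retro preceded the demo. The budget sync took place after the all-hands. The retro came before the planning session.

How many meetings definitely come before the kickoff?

Directly stated before the kickoff: the all-hands, the planning session, the retro, and the standup.
The budget sync reaches the kickoff via the budget sync → the planning session → the kickoff.
No chain forces the client call (or any of the others) ahead of the kickoff.
That's the all-hands, the budget sync, the planning session, the retro, and the standup — 5 in all.

5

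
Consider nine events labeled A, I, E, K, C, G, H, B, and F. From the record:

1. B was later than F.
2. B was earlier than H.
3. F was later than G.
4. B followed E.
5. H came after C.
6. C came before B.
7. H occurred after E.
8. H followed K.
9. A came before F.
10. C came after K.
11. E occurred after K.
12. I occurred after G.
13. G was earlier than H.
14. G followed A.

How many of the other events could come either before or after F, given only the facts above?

Forced before F: A and G; forced after F: B and H.
That leaves C, E, I, and K with no forced order relative to F — 4.

4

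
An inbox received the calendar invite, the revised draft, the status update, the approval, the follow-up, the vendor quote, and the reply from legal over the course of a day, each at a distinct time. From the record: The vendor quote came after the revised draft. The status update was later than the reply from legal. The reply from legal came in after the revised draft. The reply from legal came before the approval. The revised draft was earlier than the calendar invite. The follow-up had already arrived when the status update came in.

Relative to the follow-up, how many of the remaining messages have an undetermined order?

Forced after the follow-up: the status update.
That leaves the approval, the calendar invite, the reply from legal, the revised draft, and the vendor quote with no forced order relative to the follow-up — 5.

5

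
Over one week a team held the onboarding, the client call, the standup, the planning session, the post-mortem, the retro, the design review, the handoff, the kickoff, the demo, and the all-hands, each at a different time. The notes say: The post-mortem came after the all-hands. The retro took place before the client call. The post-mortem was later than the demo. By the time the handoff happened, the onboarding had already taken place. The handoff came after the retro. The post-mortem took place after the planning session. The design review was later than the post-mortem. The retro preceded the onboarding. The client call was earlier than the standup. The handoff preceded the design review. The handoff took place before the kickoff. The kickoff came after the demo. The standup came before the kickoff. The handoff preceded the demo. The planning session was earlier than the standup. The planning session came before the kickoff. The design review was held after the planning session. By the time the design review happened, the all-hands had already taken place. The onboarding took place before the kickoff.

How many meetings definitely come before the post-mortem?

Directly stated before the post-mortem: the all-hands, the demo, and the planning session.
The handoff reaches the post-mortem via the handoff → the demo → the post-mortem.
The onboarding reaches the post-mortem via the onboarding → the handoff → the demo → the post-mortem.
The retro reaches the post-mortem via the retro → the handoff → the demo → the post-mortem.
No chain forces the design review (or any of the others) ahead of the post-mortem.
That's the all-hands, the demo, the handoff, the onboarding, the planning session, and the retro — 6 in all.

6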